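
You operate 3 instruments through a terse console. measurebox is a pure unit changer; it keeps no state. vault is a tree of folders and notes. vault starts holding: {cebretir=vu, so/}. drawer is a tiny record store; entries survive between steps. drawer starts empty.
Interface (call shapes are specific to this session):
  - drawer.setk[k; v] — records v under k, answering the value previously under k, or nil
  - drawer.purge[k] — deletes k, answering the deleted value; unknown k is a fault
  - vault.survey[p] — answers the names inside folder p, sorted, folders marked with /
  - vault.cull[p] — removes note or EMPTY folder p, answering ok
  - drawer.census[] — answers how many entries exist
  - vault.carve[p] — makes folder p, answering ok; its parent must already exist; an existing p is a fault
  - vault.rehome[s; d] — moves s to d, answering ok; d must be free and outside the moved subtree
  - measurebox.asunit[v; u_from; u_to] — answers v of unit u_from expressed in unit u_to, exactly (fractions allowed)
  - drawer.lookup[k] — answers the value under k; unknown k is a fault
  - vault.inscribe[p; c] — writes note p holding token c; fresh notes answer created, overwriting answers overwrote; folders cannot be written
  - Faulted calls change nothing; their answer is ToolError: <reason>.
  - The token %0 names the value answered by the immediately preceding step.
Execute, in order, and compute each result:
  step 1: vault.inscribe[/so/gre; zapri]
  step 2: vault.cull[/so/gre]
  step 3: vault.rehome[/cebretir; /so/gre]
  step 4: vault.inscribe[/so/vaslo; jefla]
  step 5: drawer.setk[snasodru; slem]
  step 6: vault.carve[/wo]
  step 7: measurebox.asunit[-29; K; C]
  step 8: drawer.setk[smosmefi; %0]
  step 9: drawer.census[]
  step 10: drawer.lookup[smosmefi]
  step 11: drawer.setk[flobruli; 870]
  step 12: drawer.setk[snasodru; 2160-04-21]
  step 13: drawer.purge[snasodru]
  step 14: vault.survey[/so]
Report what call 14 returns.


% inscribe(p='/so/gre', c='zapri') == created
% cull(p='/so/gre') == ok
% rehome(s='/cebretir', d='/so/gre') == ok
% inscribe(p='/so/vaslo', c='jefla') == created
% setk(k='snasodru', v='slem') == nil
% carve(p='/wo') == ok
% asunit(v='-29', u_from='K', u_to='C') == -6043/20
% setk(k='smosmefi', v='%0') == nil
% census() == 2
% lookup(k='smosmefi') == -6043/20
% setk(k='flobruli', v='870') == nil
% setk(k='snasodru', v='2160-04-21') == slem
% purge(k='snasodru') == 2160-04-21
% survey(p='/so') == [gre, vaslo]

Answer: [gre, vaslo]


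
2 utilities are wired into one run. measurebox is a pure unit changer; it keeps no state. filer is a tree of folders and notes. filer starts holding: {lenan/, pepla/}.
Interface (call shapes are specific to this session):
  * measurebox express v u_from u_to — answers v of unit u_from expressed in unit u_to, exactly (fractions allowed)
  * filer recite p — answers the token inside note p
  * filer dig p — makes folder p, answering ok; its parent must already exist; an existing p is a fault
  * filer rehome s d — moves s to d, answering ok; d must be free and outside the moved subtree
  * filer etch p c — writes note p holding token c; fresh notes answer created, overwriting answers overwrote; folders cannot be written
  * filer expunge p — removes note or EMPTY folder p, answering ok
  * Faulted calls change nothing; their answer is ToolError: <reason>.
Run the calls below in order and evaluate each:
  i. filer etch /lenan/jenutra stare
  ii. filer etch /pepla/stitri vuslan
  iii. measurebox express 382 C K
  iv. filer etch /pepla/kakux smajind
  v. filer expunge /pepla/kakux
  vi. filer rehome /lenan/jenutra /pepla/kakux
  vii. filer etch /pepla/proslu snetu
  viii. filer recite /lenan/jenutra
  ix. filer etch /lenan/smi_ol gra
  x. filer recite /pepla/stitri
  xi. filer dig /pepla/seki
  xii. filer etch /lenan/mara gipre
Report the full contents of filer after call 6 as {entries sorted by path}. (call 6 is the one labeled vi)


[in] filer etch p=/lenan/jenutra c=stare
  created
[in] filer etch p=/pepla/stitri c=vuslan
  created
[in] measurebox express v=382 u_from=C u_to=K
  13103/20
[in] filer etch p=/pepla/kakux c=smajind
  created
[in] filer expunge p=/pepla/kakux
  ok
[in] filer rehome s=/lenan/jenutra d=/pepla/kakux
  ok
[in] filer etch p=/pepla/proslu c=snetu
  created
[in] filer recite p=/lenan/jenutra
  ToolError: not found
[in] filer etch p=/lenan/smi_ol c=gra
  created
[in] filer recite p=/pepla/stitri
  vuslan
[in] filer dig p=/pepla/seki
  ok
[in] filer etch p=/lenan/mara c=gipre
  created

Answer: {lenan/, pepla/, pepla/kakux=stare, pepla/stitri=vuslan}


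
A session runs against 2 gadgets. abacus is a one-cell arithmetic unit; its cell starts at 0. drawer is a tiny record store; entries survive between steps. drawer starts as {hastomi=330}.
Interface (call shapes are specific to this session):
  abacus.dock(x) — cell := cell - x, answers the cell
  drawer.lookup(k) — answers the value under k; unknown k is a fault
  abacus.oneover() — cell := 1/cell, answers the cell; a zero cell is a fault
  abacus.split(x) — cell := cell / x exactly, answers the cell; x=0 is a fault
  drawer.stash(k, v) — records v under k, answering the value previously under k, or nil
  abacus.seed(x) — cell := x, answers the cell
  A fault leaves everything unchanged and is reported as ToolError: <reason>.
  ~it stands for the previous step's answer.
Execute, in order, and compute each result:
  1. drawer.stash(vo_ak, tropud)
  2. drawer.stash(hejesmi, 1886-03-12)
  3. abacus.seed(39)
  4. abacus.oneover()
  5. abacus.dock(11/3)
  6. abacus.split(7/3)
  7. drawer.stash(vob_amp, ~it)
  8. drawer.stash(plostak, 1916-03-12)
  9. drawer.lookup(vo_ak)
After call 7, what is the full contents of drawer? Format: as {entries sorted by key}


Answer: {hastomi=330, hejesmi=1886-03-12, vo_ak=tropud, vob_amp=-142/91}

Derivation:
→ drawer.stash(k='vo_ak', v='tropud')
← nil
→ drawer.stash(k='hejesmi', v='1886-03-12')
← nil
→ abacus.seed(x='39')
← 39
→ abacus.oneover()
← 1/39
→ abacus.dock(x='11/3')
← -142/39
→ abacus.split(x='7/3')
← -142/91
→ drawer.stash(k='vob_amp', v='~it')
← nil
→ drawer.stash(k='plostak', v='1916-03-12')
← nil
→ drawer.lookup(k='vo_ak')
← tropud


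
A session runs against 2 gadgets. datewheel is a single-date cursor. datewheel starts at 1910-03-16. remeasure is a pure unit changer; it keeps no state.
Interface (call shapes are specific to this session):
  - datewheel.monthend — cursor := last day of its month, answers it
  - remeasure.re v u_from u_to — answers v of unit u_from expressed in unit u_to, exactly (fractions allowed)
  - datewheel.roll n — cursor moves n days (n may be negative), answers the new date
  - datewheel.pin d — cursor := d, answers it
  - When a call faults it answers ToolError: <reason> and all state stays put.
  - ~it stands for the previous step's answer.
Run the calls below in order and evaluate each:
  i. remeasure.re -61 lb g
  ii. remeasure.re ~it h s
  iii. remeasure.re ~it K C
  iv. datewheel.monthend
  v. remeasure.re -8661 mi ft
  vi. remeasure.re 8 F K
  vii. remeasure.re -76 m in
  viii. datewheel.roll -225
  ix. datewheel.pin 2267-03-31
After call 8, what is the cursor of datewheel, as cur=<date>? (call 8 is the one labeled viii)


Answer: cur=1909-08-18

Derivation:
% 1. re(v='-61', u_from='lb', u_to='g') == -2766913457/100000
% 2. re(v='~it', u_from='h', u_to='s') == -24902221113/250
% 3. re(v='~it', u_from='K', u_to='C') == -49804578801/500
% 4. monthend() == 1910-03-31
% 5. re(v='-8661', u_from='mi', u_to='ft') == -45730080
% 6. re(v='8', u_from='F', u_to='K') == 15589/60
% 7. re(v='-76', u_from='m', u_to='in') == -380000/127
% 8. roll(n='-225') == 1909-08-18
% 9. pin(d='2267-03-31') == 2267-03-31


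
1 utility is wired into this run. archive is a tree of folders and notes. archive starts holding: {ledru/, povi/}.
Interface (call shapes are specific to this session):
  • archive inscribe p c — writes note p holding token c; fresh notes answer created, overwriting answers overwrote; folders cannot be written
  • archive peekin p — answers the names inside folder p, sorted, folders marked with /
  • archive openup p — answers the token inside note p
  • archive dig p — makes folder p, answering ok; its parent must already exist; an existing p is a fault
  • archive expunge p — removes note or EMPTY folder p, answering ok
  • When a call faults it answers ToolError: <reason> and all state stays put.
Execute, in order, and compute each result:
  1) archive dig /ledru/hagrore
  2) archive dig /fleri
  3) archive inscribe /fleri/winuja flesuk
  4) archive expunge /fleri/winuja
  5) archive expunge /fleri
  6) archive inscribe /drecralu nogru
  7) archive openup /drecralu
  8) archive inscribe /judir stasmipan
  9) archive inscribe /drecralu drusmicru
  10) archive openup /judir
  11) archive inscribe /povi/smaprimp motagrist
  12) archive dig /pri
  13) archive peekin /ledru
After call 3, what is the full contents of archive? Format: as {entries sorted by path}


Answer: {fleri/, fleri/winuja=flesuk, ledru/, ledru/hagrore/, povi/}

Derivation:
-> archive dig(p=/ledru/hagrore)
<- ok
-> archive dig(p=/fleri)
<- ok
-> archive inscribe(p=/fleri/winuja, c=flesuk)
<- created
-> archive expunge(p=/fleri/winuja)
<- ok
-> archive expunge(p=/fleri)
<- ok
-> archive inscribe(p=/drecralu, c=nogru)
<- created
-> archive openup(p=/drecralu)
<- nogru
-> archive inscribe(p=/judir, c=stasmipan)
<- created
-> archive inscribe(p=/drecralu, c=drusmicru)
<- overwrote
-> archive openup(p=/judir)
<- stasmipan
-> archive inscribe(p=/povi/smaprimp, c=motagrist)
<- created
-> archive dig(p=/pri)
<- ok
-> archive peekin(p=/ledru)
<- [hagrore/]


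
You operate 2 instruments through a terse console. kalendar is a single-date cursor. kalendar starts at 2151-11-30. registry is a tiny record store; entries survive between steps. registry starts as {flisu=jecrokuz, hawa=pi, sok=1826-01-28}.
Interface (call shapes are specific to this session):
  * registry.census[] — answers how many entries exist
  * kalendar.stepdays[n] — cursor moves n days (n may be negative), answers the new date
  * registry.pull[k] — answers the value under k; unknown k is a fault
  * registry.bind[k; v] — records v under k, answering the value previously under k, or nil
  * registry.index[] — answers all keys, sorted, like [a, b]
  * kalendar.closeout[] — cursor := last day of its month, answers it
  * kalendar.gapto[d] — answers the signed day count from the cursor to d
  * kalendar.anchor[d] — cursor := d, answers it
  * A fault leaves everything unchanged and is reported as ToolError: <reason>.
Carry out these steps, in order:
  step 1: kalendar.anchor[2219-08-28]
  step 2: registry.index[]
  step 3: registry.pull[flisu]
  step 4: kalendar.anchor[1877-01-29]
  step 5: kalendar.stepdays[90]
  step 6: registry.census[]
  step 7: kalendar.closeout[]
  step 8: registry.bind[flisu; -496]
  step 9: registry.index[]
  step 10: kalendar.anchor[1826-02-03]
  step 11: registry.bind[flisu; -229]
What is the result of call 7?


> kalendar.anchor d=2219-08-28
[out] 2219-08-28
> registry.index
[out] [flisu, hawa, sok]
> registry.pull k=flisu
[out] jecrokuz
> kalendar.anchor d=1877-01-29
[out] 1877-01-29
> kalendar.stepdays n=90
[out] 1877-04-29
> registry.census
[out] 3
> kalendar.closeout
[out] 1877-04-30
> registry.bind k=flisu v=-496
[out] jecrokuz
> registry.index
[out] [flisu, hawa, sok]
> kalendar.anchor d=1826-02-03
[out] 1826-02-03
> registry.bind k=flisu v=-229
[out] -496

Answer: 1877-04-30


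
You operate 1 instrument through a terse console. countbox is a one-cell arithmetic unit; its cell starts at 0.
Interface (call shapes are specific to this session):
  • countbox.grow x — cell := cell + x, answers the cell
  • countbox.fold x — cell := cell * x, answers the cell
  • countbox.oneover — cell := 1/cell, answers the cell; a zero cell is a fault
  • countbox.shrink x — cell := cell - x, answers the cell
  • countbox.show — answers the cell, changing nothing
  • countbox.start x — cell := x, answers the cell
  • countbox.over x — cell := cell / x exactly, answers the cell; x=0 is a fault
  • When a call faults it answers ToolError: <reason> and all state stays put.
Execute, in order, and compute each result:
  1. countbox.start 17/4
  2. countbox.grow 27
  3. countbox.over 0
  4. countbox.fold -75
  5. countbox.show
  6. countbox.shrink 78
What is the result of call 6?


% start x=17/4
= 17/4
% grow x=27
= 125/4
% over x=0
= ToolError: division by zero
% fold x=-75
= -9375/4
% show
= -9375/4
% shrink x=78
= -9687/4

Answer: -9687/4


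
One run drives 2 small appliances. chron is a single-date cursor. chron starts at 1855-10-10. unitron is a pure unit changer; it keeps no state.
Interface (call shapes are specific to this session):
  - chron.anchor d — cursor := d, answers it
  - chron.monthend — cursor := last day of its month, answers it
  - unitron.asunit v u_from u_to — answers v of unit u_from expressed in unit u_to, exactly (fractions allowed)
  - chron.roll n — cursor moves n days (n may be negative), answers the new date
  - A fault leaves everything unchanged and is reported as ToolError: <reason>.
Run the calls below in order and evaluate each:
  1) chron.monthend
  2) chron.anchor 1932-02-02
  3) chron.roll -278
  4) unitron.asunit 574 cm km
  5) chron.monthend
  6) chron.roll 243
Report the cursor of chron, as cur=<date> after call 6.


$ monthend
= 1855-10-31
$ anchor d: 1932-02-02
= 1932-02-02
$ roll n: -278
= 1931-04-30
$ asunit v: 574 u_from: cm u_to: km
= 287/50000
$ monthend
= 1931-04-30
$ roll n: 243
= 1931-12-29

Answer: cur=1931-12-29


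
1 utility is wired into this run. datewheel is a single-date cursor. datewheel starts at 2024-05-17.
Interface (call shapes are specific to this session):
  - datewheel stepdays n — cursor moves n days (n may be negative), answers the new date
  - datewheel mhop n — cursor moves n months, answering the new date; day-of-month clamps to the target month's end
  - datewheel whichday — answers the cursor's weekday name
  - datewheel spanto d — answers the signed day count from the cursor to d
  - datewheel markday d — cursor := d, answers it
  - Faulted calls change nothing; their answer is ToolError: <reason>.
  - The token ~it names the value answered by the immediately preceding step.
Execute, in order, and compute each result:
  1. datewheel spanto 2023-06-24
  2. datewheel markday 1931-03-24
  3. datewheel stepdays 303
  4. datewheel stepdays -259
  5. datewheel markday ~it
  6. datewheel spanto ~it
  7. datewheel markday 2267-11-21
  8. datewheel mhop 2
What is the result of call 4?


Answer: 1931-05-07

Derivation:
[in] datewheel spanto d=2023-06-24
:: -328
[in] datewheel markday d=1931-03-24
:: 1931-03-24
[in] datewheel stepdays n=303
:: 1932-01-21
[in] datewheel stepdays n=-259
:: 1931-05-07
[in] datewheel markday d=~it
:: 1931-05-07
[in] datewheel spanto d=~it
:: 0
[in] datewheel markday d=2267-11-21
:: 2267-11-21
[in] datewheel mhop n=2
:: 2268-01-21


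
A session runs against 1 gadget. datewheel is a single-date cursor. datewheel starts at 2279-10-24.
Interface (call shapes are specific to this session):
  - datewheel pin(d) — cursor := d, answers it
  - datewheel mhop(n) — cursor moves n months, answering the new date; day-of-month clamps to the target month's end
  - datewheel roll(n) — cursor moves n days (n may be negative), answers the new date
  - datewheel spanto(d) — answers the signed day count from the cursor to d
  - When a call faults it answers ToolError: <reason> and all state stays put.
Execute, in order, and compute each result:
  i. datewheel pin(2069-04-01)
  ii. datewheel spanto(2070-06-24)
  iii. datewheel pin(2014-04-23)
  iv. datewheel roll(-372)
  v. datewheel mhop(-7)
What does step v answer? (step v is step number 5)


Answer: 2012-09-16

Derivation:
% datewheel pin d→2069-04-01
= 2069-04-01
% datewheel spanto d→2070-06-24
= 449
% datewheel pin d→2014-04-23
= 2014-04-23
% datewheel roll n→-372
= 2013-04-16
% datewheel mhop n→-7
= 2012-09-16


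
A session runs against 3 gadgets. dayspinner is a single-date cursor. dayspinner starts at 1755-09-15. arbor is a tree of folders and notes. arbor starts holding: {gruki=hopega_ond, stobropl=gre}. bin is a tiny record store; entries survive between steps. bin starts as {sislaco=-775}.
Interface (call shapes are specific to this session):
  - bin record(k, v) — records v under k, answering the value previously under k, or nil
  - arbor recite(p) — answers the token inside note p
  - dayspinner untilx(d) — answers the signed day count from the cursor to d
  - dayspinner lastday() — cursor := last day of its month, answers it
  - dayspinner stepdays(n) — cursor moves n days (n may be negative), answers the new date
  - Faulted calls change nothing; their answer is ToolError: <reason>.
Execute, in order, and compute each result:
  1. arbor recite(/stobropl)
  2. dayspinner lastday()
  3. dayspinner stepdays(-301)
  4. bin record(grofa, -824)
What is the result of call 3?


Answer: 1754-12-03

Derivation:
// 1. arbor recite(/stobropl) == gre
// 2. dayspinner lastday() == 1755-09-30
// 3. dayspinner stepdays(-301) == 1754-12-03
// 4. bin record(grofa, -824) == nil


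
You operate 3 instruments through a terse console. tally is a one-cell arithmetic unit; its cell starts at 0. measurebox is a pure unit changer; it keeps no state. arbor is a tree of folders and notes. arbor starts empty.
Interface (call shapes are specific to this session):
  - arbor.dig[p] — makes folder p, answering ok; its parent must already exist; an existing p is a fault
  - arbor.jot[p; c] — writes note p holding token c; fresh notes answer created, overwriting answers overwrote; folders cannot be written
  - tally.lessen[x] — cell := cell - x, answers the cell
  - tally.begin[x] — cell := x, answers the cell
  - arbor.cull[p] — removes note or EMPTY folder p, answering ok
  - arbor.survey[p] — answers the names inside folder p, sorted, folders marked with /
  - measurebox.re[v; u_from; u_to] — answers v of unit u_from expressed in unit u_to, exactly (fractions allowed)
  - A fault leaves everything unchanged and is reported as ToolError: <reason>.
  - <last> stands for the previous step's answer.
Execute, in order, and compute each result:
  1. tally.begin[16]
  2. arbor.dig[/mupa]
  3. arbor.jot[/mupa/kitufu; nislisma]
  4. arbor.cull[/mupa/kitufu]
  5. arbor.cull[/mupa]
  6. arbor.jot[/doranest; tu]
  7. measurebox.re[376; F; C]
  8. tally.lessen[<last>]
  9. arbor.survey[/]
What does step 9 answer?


Next I call begin on x=16, → 16.
Next I call dig on p=/mupa, and see ok.
I call jot on p=/mupa/kitufu, c=nislisma, and see created.
I invoke cull on p=/mupa/kitufu, and get ok.
I invoke cull on p=/mupa, → ok.
I call jot on p=/doranest, c=tu, which returns created.
Calling re on v=376, u_from=F, u_to=C, giving 1720/9.
Then lessen on x=<last>, → -1576/9.
Next I call survey on p=/, yielding [doranest].

Answer: [doranest]


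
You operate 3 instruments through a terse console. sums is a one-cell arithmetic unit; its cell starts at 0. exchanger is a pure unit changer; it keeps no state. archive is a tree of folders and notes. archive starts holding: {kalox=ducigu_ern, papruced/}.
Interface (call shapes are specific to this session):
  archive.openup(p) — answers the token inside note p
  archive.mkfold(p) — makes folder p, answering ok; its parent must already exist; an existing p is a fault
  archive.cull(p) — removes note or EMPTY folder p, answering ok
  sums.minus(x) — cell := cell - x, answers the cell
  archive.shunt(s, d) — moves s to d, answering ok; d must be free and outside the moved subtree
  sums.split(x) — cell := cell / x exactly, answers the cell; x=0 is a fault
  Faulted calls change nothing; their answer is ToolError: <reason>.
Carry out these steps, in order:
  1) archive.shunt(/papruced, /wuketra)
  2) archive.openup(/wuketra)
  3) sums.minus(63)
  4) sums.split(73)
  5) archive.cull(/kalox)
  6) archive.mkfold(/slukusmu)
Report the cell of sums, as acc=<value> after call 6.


Calling shunt passing s: /papruced, d: /wuketra, and get ok.
I use openup passing p: /wuketra, yielding ToolError: is a directory.
Then minus passing x: 63, yielding -63.
Invoking split passing x: 73, — result: -63/73.
Next I call cull passing p: /kalox, yielding ok.
I run mkfold passing p: /slukusmu, and get ok.

Answer: acc=-63/73


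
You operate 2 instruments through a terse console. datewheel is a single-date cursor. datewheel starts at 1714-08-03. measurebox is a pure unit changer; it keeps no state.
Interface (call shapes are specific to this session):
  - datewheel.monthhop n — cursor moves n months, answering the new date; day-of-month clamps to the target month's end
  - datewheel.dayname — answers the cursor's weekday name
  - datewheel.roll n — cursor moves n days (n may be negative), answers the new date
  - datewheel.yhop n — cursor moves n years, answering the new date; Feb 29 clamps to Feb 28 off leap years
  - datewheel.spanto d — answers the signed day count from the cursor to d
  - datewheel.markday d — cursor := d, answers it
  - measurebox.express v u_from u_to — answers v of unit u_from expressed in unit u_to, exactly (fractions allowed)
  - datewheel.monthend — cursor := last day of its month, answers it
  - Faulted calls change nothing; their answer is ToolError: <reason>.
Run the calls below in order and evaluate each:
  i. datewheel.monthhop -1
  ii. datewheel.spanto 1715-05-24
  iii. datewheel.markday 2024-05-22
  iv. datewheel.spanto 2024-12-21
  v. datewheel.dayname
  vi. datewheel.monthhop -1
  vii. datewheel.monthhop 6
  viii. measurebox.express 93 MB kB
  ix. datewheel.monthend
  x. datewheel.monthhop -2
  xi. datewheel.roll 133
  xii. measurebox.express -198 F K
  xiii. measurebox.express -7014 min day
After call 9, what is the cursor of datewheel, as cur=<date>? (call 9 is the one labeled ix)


! datewheel.monthhop(n='-1') ~> 1714-07-03
! datewheel.spanto(d='1715-05-24') ~> 325
! datewheel.markday(d='2024-05-22') ~> 2024-05-22
! datewheel.spanto(d='2024-12-21') ~> 213
! datewheel.dayname() ~> Wednesday
! datewheel.monthhop(n='-1') ~> 2024-04-22
! datewheel.monthhop(n='6') ~> 2024-10-22
! measurebox.express(v='93', u_from='MB', u_to='kB') ~> 93000
! datewheel.monthend() ~> 2024-10-31
! datewheel.monthhop(n='-2') ~> 2024-08-31
! datewheel.roll(n='133') ~> 2025-01-11
! measurebox.express(v='-198', u_from='F', u_to='K') ~> 26167/180
! measurebox.express(v='-7014', u_from='min', u_to='day') ~> -1169/240

Answer: cur=2024-10-31


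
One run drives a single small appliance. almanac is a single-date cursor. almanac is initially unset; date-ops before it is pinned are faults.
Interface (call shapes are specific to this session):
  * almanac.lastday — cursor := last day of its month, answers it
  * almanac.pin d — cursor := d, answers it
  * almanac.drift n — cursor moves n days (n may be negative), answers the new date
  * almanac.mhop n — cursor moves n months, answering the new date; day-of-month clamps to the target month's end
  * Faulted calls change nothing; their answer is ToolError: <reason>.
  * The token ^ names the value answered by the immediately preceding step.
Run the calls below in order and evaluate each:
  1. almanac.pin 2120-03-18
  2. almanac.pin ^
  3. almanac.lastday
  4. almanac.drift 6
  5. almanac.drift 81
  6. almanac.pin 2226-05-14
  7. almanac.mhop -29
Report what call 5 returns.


~$ almanac.pin d=2120-03-18
= 2120-03-18
~$ almanac.pin d=^
= 2120-03-18
~$ almanac.lastday
= 2120-03-31
~$ almanac.drift n=6
= 2120-04-06
~$ almanac.drift n=81
= 2120-06-26
~$ almanac.pin d=2226-05-14
= 2226-05-14
~$ almanac.mhop n=-29
= 2223-12-14

Answer: 2120-06-26


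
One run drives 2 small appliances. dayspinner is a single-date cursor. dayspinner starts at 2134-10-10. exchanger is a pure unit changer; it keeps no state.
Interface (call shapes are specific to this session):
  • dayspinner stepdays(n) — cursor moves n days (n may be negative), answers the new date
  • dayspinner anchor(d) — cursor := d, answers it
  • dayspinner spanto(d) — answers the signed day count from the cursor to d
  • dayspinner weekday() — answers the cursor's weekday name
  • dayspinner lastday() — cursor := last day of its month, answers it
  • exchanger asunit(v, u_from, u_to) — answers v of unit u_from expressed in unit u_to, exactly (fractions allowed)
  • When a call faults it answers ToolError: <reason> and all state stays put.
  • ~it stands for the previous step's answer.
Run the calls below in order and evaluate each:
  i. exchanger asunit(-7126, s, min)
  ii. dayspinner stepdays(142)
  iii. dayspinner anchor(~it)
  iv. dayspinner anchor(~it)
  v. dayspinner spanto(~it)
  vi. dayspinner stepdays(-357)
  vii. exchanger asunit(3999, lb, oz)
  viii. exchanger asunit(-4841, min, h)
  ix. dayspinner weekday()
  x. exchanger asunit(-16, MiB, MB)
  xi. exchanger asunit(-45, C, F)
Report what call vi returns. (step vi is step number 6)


Answer: 2134-03-09

Derivation:
-- 1. exchanger asunit(v: -7126, u_from: s, u_to: min) -> -3563/30
-- 2. dayspinner stepdays(n: 142) -> 2135-03-01
-- 3. dayspinner anchor(d: ~it) -> 2135-03-01
-- 4. dayspinner anchor(d: ~it) -> 2135-03-01
-- 5. dayspinner spanto(d: ~it) -> 0
-- 6. dayspinner stepdays(n: -357) -> 2134-03-09
-- 7. exchanger asunit(v: 3999, u_from: lb, u_to: oz) -> 63984
-- 8. exchanger asunit(v: -4841, u_from: min, u_to: h) -> -4841/60
-- 9. dayspinner weekday() -> Tuesday
-- 10. exchanger asunit(v: -16, u_from: MiB, u_to: MB) -> -262144/15625
-- 11. exchanger asunit(v: -45, u_from: C, u_to: F) -> -49


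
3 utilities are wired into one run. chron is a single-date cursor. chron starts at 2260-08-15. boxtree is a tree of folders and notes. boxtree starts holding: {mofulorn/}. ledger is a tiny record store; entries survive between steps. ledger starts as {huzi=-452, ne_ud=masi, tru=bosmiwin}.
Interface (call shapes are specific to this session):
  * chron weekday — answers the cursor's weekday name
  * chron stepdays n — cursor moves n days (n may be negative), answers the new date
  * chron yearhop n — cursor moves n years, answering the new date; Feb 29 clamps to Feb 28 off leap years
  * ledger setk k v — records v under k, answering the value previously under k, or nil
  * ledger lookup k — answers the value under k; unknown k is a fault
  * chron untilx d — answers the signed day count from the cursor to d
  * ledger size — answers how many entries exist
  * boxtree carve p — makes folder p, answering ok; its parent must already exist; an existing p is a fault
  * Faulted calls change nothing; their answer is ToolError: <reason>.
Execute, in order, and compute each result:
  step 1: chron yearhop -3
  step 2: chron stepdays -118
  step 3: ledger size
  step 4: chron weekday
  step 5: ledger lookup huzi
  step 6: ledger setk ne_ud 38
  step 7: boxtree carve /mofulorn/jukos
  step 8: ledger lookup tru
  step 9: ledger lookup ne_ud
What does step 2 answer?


[in] chron yearhop n: -3
  2257-08-15
[in] chron stepdays n: -118
  2257-04-19
[in] ledger size
  3
[in] chron weekday
  Sunday
[in] ledger lookup k: huzi
  -452
[in] ledger setk k: ne_ud v: 38
  masi
[in] boxtree carve p: /mofulorn/jukos
  ok
[in] ledger lookup k: tru
  bosmiwin
[in] ledger lookup k: ne_ud
  38

Answer: 2257-04-19


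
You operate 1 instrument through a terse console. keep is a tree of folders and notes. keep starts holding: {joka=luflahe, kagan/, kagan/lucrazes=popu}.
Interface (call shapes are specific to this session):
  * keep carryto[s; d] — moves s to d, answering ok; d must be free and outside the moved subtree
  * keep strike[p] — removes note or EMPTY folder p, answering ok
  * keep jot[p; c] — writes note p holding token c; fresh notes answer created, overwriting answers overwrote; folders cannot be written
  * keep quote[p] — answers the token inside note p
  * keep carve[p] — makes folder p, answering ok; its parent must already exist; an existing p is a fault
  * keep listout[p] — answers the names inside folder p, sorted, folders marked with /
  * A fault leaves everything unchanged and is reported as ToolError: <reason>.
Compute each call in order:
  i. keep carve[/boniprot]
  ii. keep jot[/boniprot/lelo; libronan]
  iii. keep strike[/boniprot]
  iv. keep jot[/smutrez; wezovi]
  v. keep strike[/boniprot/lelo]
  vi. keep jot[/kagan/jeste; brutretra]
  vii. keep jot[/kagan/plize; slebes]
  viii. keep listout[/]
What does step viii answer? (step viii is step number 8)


Answer: [boniprot/, joka, kagan/, smutrez]

Derivation:
-- keep carve(p: /boniprot) == ok
-- keep jot(p: /boniprot/lelo, c: libronan) == created
-- keep strike(p: /boniprot) == ToolError: not empty
-- keep jot(p: /smutrez, c: wezovi) == created
-- keep strike(p: /boniprot/lelo) == ok
-- keep jot(p: /kagan/jeste, c: brutretra) == created
-- keep jot(p: /kagan/plize, c: slebes) == created
-- keep listout(p: /) == [boniprot/, joka, kagan/, smutrez]


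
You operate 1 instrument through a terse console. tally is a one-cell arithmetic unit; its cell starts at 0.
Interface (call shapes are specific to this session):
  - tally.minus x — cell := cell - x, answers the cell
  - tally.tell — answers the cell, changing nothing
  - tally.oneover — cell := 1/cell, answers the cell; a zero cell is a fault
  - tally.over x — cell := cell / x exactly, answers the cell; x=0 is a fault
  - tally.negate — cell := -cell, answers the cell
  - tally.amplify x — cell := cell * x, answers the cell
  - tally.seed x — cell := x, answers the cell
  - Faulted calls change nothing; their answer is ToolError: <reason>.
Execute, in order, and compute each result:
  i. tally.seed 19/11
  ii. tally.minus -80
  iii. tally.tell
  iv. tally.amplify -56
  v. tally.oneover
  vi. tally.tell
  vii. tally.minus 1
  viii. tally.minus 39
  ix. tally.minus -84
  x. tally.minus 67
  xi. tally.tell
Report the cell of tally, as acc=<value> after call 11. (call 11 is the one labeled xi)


Answer: acc=-1157923/50344

Derivation:
> tally.seed 19/11
[out] 19/11
> tally.minus -80
[out] 899/11
> tally.tell
[out] 899/11
> tally.amplify -56
[out] -50344/11
> tally.oneover
[out] -11/50344
> tally.tell
[out] -11/50344
> tally.minus 1
[out] -50355/50344
> tally.minus 39
[out] -2013771/50344
> tally.minus -84
[out] 2215125/50344
> tally.minus 67
[out] -1157923/50344
> tally.tell
[out] -1157923/50344


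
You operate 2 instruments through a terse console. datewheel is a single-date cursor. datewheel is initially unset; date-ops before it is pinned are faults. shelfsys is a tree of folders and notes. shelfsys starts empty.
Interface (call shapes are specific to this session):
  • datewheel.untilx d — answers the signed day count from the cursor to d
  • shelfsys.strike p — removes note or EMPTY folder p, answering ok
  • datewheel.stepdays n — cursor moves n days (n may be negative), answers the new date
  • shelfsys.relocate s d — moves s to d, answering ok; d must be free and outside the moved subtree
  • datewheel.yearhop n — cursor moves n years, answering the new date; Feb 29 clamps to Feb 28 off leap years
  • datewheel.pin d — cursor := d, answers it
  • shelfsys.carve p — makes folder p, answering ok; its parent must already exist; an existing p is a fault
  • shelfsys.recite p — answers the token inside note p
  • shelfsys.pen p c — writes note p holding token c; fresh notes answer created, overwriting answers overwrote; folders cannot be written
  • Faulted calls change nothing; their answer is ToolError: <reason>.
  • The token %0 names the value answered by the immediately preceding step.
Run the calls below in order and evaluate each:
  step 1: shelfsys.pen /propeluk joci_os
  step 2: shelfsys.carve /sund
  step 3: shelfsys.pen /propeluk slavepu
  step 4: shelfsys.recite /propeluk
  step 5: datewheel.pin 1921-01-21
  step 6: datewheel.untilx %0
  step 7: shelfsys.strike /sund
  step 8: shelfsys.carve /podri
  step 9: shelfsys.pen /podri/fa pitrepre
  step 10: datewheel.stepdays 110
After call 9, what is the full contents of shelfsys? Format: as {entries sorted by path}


>>> shelfsys.pen p→/propeluk c→joci_os
= created
>>> shelfsys.carve p→/sund
= ok
>>> shelfsys.pen p→/propeluk c→slavepu
= overwrote
>>> shelfsys.recite p→/propeluk
= slavepu
>>> datewheel.pin d→1921-01-21
= 1921-01-21
>>> datewheel.untilx d→%0
= 0
>>> shelfsys.strike p→/sund
= ok
>>> shelfsys.carve p→/podri
= ok
>>> shelfsys.pen p→/podri/fa c→pitrepre
= created
>>> datewheel.stepdays n→110
= 1921-05-11

Answer: {podri/, podri/fa=pitrepre, propeluk=slavepu}


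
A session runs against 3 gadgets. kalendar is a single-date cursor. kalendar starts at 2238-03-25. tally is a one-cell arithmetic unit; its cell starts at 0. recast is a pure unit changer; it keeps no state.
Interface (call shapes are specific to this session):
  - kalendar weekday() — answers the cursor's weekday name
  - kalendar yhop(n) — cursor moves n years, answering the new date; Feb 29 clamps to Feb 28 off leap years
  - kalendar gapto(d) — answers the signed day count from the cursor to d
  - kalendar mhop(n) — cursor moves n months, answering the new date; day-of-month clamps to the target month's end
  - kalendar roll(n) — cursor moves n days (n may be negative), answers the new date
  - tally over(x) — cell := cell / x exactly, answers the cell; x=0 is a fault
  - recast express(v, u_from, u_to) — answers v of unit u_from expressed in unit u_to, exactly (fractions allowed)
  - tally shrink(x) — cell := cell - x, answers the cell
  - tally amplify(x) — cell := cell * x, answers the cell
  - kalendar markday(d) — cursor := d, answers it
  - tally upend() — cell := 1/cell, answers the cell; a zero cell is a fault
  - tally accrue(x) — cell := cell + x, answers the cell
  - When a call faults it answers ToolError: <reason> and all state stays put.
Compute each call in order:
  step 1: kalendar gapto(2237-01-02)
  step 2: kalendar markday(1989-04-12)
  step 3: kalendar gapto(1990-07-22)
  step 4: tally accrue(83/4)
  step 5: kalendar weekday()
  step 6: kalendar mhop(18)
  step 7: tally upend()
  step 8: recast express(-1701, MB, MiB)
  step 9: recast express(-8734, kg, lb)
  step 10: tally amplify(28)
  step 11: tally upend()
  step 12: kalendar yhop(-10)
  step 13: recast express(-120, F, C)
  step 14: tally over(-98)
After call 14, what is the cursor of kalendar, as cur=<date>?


! 1. kalendar gapto(d: 2237-01-02) == -447
! 2. kalendar markday(d: 1989-04-12) == 1989-04-12
! 3. kalendar gapto(d: 1990-07-22) == 466
! 4. tally accrue(x: 83/4) == 83/4
! 5. kalendar weekday() == Wednesday
! 6. kalendar mhop(n: 18) == 1990-10-12
! 7. tally upend() == 4/83
! 8. recast express(v: -1701, u_from: MB, u_to: MiB) == -26578125/16384
! 9. recast express(v: -8734, u_from: kg, u_to: lb) == -79400000000/4123567
! 10. tally amplify(x: 28) == 112/83
! 11. tally upend() == 83/112
! 12. kalendar yhop(n: -10) == 1980-10-12
! 13. recast express(v: -120, u_from: F, u_to: C) == -760/9
! 14. tally over(x: -98) == -83/10976

Answer: cur=1980-10-12


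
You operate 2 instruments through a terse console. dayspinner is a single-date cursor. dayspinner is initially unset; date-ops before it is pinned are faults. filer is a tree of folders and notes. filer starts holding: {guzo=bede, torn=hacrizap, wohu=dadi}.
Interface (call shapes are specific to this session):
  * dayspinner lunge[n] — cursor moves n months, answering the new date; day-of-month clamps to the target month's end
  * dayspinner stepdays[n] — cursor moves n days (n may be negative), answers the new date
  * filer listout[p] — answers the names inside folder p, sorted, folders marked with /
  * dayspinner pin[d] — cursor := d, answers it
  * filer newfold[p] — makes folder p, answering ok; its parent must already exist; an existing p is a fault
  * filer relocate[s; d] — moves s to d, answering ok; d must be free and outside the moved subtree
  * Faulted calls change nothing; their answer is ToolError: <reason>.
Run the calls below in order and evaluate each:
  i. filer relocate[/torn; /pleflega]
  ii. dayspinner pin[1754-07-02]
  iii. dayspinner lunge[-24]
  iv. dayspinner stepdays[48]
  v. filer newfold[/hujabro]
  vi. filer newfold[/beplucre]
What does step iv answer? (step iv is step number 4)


Answer: 1752-08-19

Derivation:
[in] filer relocate /torn /pleflega
[out] ok
[in] dayspinner pin 1754-07-02
[out] 1754-07-02
[in] dayspinner lunge -24
[out] 1752-07-02
[in] dayspinner stepdays 48
[out] 1752-08-19
[in] filer newfold /hujabro
[out] ok
[in] filer newfold /beplucre
[out] ok


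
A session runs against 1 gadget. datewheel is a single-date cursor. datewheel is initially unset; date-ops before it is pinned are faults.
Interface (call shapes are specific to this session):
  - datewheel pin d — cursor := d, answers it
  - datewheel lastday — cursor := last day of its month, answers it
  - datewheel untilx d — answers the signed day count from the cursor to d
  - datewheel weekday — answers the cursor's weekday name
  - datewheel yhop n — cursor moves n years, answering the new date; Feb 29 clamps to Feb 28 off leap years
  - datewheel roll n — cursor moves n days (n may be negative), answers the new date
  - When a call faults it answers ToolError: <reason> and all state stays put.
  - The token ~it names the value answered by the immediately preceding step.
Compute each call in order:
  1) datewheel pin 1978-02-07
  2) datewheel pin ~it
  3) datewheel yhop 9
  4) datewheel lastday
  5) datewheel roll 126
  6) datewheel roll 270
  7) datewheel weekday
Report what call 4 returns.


CALL datewheel pin[d: 1978-02-07]
RET  1978-02-07
CALL datewheel pin[d: ~it]
RET  1978-02-07
CALL datewheel yhop[n: 9]
RET  1987-02-07
CALL datewheel lastday[]
RET  1987-02-28
CALL datewheel roll[n: 126]
RET  1987-07-04
CALL datewheel roll[n: 270]
RET  1988-03-30
CALL datewheel weekday[]
RET  Wednesday

Answer: 1987-02-28


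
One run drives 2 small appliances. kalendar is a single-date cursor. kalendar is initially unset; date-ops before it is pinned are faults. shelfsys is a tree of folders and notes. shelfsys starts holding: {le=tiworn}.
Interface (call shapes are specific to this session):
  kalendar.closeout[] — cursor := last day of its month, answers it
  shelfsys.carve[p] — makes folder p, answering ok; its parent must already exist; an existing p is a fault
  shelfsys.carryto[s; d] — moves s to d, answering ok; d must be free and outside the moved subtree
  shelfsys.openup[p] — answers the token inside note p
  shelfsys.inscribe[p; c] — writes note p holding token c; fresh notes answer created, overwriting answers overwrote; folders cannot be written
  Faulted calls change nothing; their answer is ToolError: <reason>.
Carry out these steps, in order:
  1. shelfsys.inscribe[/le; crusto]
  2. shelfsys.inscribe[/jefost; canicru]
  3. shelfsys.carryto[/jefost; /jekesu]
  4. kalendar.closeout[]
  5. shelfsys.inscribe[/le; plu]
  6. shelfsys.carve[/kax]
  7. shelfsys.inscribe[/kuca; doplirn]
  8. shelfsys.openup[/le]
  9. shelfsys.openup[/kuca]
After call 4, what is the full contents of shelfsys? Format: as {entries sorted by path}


Answer: {jekesu=canicru, le=crusto}

Derivation:
Then shelfsys.inscribe on /le, crusto, which returns overwrote.
I call shelfsys.inscribe on /jefost, canicru, → created.
Next I call shelfsys.carryto on /jefost, /jekesu, and get ok.
Using kalendar.closeout, and see ToolError: no date set.
Then shelfsys.inscribe on /le, plu, → overwrote.
I try shelfsys.carve on /kax, — result: ok.
Invoking shelfsys.inscribe on /kuca, doplirn, → created.
I call shelfsys.openup on /le, → plu.
Calling shelfsys.openup on /kuca, which returns doplirn.


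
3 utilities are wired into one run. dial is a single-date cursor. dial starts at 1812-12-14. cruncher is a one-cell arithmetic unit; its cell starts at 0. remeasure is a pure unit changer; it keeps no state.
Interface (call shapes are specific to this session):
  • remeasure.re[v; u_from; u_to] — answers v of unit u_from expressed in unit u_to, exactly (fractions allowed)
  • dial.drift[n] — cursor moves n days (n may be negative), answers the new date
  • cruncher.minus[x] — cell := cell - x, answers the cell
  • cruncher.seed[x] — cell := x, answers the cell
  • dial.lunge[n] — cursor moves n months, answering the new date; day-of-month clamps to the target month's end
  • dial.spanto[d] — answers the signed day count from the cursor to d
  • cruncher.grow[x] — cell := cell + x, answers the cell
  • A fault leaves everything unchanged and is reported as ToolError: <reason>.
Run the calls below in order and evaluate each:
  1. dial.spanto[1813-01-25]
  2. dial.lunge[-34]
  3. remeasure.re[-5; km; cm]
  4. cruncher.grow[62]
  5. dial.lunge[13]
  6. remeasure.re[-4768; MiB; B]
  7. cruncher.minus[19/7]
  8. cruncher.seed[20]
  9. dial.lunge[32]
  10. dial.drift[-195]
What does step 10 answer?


Do: dial.spanto[d→1813-01-25]
See: 42
Do: dial.lunge[n→-34]
See: 1810-02-14
Do: remeasure.re[v→-5; u_from→km; u_to→cm]
See: -500000
Do: cruncher.grow[x→62]
See: 62
Do: dial.lunge[n→13]
See: 1811-03-14
Do: remeasure.re[v→-4768; u_from→MiB; u_to→B]
See: -4999610368
Do: cruncher.minus[x→19/7]
See: 415/7
Do: cruncher.seed[x→20]
See: 20
Do: dial.lunge[n→32]
See: 1813-11-14
Do: dial.drift[n→-195]
See: 1813-05-03

Answer: 1813-05-03
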